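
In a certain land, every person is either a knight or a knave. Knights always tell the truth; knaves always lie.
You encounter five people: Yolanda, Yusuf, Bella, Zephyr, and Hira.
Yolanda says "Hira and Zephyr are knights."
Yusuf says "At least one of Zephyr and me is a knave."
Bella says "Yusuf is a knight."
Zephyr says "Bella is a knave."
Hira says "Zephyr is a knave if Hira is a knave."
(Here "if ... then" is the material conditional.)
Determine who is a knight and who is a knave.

As a knave, Yolanda's statement "Hira and Zephyr are knights" should be false; it is.
Yusuf is a knight, and the claim "at least one of Zephyr and me is a knave" is indeed true.
Bella (knight): "Yusuf is a knight" — true. ✓
Zephyr is a knave, so "Bella is a knave" must be false — and it is.
Hira is a knight, so "Zephyr is a knave if Hira is a knave" must be true — and it is.

Yolanda is a knave, Yusuf is a knight, Bella is a knight, Zephyr is a knave, and Hira is a knight.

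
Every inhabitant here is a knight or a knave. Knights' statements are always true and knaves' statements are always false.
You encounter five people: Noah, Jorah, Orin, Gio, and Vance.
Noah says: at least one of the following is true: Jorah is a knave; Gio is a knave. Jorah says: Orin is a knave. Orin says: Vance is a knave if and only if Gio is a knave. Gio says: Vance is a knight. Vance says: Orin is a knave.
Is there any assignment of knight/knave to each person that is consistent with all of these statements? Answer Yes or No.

Yes

One consistent assignment: Noah=knight, Jorah=knave, Orin=knight, Gio=knave, Vance=knave.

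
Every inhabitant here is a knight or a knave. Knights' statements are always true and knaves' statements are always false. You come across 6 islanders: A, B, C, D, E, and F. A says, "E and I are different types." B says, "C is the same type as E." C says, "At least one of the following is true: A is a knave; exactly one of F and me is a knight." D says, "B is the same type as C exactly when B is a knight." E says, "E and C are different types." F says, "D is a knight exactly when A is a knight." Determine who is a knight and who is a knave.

A is a knight, B is a knight, C is a knave, D is a knave, E is a knave, and F is a knave.

Since A is a knight, "E and I are different types" needs to be True, which holds.
B is a knight, and the claim "C is the same type as E" is indeed True.
C is a knave; "at least one of the following is true: A is a knave; exactly one of F and me is a knight" is false, as required.
As a knave, D's statement "B is the same type as C exactly when B is a knight" should be false; it is.
E (knave): "E and C are different types" — false. ✓
F is a knave, and the claim "D is a knight exactly when A is a knight" is indeed false.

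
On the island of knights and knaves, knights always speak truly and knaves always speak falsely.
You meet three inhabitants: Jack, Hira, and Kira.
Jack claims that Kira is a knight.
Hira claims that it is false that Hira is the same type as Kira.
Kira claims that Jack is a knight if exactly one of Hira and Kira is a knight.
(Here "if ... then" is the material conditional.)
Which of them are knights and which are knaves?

Jack is a knave, Hira is a knight, and Kira is a knave.

Jack (knave): "Kira is a knight" — false. ✓
Hira is a knight; "it is false that Hira is the same type as Kira" is true, as required.
Kira is a knave, so "Jack is a knight if exactly one of Hira and Kira is a knight" must be false — and it is.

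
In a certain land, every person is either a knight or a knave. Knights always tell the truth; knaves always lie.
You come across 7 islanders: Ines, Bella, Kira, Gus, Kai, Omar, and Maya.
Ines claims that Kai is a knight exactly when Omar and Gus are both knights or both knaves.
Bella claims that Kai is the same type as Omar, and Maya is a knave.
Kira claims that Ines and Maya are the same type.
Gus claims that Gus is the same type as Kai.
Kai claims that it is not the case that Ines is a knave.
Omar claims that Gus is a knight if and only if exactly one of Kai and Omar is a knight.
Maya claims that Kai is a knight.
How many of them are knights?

4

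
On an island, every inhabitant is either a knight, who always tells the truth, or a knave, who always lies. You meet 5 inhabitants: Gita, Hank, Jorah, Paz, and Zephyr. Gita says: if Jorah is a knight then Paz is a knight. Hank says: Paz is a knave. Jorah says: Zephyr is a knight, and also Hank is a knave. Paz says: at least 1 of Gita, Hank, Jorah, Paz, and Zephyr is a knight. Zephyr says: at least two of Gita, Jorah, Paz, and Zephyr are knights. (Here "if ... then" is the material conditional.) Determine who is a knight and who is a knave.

Gita is a knight, Hank is a knave, Jorah is a knight, Paz is a knight, and Zephyr is a knight.

Since Gita is a knight, "if Jorah is a knight then Paz is a knight" needs to be true, which holds.
As a knave, Hank's statement "Paz is a knave" should be false; it is.
Jorah is a knight, so "Zephyr is a knight, and also Hank is a knave" must be true — and it is.
As a knight, Paz's statement "at least 1 of Gita, Hank, Jorah, Paz, and Zephyr is a knight" should be true; it is.
As a knight, Zephyr's statement "at least two of Gita, Jorah, Paz, and Zephyr are knights" should be true; it is.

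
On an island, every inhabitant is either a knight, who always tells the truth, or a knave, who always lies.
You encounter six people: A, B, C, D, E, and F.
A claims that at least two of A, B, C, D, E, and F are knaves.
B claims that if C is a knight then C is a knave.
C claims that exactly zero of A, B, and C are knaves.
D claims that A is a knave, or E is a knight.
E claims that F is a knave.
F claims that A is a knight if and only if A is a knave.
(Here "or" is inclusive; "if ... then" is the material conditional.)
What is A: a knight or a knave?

A is a knight.

Consistent assignments: {A=knight, B=knight, C=knave, D=knight, E=knight, F=knave}
In every consistent assignment, A is a knight.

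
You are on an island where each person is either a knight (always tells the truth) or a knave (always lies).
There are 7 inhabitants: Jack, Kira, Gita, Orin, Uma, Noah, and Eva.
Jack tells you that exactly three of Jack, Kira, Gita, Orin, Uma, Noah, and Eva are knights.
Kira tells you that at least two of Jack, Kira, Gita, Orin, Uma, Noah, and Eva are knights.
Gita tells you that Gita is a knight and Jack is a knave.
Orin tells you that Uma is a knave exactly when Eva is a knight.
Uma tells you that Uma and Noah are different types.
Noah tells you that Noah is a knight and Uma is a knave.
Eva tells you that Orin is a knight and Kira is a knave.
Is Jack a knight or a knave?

Jack is a knave.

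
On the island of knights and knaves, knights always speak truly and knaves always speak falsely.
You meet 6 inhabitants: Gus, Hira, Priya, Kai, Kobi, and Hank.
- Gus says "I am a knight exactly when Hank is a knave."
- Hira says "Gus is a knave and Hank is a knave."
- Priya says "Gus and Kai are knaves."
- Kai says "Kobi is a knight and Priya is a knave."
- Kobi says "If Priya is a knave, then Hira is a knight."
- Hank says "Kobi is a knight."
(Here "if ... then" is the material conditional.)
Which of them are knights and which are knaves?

Gus is a knight, Hira is a knave, Priya is a knave, Kai is a knave, Kobi is a knave, and Hank is a knave.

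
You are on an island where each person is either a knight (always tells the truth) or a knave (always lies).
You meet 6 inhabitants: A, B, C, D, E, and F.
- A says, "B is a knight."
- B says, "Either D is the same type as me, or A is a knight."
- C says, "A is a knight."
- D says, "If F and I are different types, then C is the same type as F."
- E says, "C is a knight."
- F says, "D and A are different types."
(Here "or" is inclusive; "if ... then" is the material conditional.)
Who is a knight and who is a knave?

Since A is a knave, "B is a knight" needs to be false, which holds.
B (knave): "either D is the same type as me, or A is a knight" — false. ✓
As a knave, C's statement "A is a knight" should be false; it is.
D is a knight, so "if F and I are different types, then C is the same type as F" must be True — and it is.
Since E is a knave, "C is a knight" needs to be false, which holds.
Since F is a knight, "D and A are different types" needs to be True, which holds.

A is a knave, B is a knave, C is a knave, D is a knight, E is a knave, and F is a knight.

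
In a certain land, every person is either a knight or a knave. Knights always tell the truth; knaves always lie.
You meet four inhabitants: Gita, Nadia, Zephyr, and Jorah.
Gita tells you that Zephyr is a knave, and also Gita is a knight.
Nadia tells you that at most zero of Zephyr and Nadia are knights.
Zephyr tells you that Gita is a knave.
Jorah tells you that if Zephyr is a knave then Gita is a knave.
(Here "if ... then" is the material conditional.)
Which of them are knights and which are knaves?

Gita is a knave, so "Zephyr is a knave, and also Gita is a knight" must be False — and it is.
Since Nadia is a knave, "at most zero of Zephyr and Nadia are knights" needs to be False, which holds.
Zephyr is a knight; "Gita is a knave" is true, as required.
Since Jorah is a knight, "if Zephyr is a knave then Gita is a knave" needs to be true, which holds.

Knights: Zephyr and Jorah. Knaves: Gita and Nadia.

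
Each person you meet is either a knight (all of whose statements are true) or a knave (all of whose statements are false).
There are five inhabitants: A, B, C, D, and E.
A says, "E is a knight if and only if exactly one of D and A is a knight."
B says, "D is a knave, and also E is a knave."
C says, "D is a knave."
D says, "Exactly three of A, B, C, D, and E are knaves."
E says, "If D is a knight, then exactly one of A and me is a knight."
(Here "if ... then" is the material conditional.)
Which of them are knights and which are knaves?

Suppose A is a knave. Then A's statement "E is a knight if and only if exactly one of D and A is a knight" would have to be false. Checking the 16 ways to assign the others, none is consistent with every speaker.
(For instance, with B=knave, C=knight, D=knave, E=knight, D's claim "exactly three of A, B, C, D, and E are knaves" comes out true where it would need to be false.)
So A must be a knight, making "E is a knight if and only if exactly one of D and A is a knight" true. Taking A=knight, B=knave, C=knight, D=knave, E=knight, each remaining statement checks out:
  B (knave): "D is a knave, and also E is a knave" — false. ✓
  C (knight): "D is a knave" — true. ✓
  D (knave): "exactly three of A, B, C, D, and E are knaves" — false. ✓
  E (knight): "if D is a knight, then exactly one of A and me is a knight" — true. ✓
This is the unique consistent assignment.

A is a knight, B is a knave, C is a knight, D is a knave, and E is a knight.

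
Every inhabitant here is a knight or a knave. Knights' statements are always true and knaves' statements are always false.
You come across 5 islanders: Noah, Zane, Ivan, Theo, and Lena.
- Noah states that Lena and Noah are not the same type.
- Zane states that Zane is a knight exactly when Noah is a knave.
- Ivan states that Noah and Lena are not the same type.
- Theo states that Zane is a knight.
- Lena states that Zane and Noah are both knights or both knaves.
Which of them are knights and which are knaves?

Noah is a knave, Zane is a knight, Ivan is a knave, Theo is a knight, and Lena is a knave.

Noah is a knave; "Lena and Noah are not the same type" is False, as required.
Zane is a knight; "Zane is a knight exactly when Noah is a knave" is True, as required.
Ivan is a knave, and the claim "Noah and Lena are not the same type" is indeed False.
As a knight, Theo's statement "Zane is a knight" should be True; it is.
As a knave, Lena's statement "Zane and Noah are both knights or both knaves" should be False; it is.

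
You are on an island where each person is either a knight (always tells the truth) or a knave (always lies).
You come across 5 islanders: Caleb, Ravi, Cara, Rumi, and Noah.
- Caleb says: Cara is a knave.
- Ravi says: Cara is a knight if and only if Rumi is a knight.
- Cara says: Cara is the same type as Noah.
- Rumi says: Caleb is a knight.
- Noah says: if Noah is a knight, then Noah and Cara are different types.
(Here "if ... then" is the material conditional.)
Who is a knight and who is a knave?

Caleb is a knight, Ravi is a knave, Cara is a knave, Rumi is a knight, and Noah is a knight.

Caleb is a knight, so "Cara is a knave" must be true — and it is.
Ravi is a knave, and the claim "Cara is a knight if and only if Rumi is a knight" is indeed False.
As a knave, Cara's statement "Cara is the same type as Noah" should be False; it is.
Since Rumi is a knight, "Caleb is a knight" needs to be true, which holds.
Noah is a knight, and the claim "if Noah is a knight, then Noah and Cara are different types" is indeed true.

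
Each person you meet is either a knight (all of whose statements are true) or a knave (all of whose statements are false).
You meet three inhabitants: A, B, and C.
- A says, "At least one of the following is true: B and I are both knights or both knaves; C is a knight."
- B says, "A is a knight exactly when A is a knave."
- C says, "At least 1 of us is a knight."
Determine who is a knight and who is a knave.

A is a knight, so "at least one of the following is true: B and I are both knights or both knaves; C is a knight" must be true — and it is.
B is a knave, so "A is a knight exactly when A is a knave" must be false — and it is.
C is a knight, so "at least 1 of us is a knight" must be true — and it is.

A is a knight, B is a knave, and C is a knight.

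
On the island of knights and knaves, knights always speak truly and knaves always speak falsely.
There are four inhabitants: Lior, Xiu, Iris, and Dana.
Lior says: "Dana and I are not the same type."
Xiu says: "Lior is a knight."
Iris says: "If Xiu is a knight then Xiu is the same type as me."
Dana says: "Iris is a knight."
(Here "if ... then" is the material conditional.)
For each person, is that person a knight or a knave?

Knights: Lior and Xiu. Knaves: Iris and Dana.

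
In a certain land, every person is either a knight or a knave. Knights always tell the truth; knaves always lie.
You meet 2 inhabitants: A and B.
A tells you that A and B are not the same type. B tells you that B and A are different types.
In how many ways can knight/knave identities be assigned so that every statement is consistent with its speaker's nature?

1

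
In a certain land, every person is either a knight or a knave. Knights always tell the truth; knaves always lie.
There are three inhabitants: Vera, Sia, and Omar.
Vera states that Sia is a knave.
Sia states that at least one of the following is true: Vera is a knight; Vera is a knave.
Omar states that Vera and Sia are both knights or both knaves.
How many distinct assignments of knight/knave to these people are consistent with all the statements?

Consistent assignments:
  Vera=knave, Sia=knight, Omar=knave

1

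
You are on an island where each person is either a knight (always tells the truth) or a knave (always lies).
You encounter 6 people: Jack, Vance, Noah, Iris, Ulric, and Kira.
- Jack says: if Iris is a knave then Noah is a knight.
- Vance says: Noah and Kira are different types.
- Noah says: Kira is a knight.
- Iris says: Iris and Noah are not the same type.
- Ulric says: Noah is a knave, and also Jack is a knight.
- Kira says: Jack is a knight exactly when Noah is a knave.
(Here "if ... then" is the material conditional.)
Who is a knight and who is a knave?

Jack is a knave, Vance is a knave, Noah is a knave, Iris is a knave, Ulric is a knave, and Kira is a knave.

Jack is a knave, and the claim "if Iris is a knave then Noah is a knight" is indeed false.
Vance is a knave, so "Noah and Kira are different types" must be false — and it is.
Noah is a knave; "Kira is a knight" is false, as required.
Iris is a knave; "Iris and Noah are not the same type" is false, as required.
Ulric is a knave, and the claim "Noah is a knave, and also Jack is a knight" is indeed false.
Since Kira is a knave, "Jack is a knight exactly when Noah is a knave" needs to be false, which holds.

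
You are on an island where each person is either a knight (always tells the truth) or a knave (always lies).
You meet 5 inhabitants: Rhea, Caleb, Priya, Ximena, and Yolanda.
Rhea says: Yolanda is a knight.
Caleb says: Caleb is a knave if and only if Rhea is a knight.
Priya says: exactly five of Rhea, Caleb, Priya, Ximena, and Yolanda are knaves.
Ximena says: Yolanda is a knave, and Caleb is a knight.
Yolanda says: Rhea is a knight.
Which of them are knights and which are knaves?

Since Rhea is a knave, "Yolanda is a knight" needs to be false, which holds.
Since Caleb is a knight, "Caleb is a knave if and only if Rhea is a knight" needs to be True, which holds.
Priya is a knave; "exactly five of Rhea, Caleb, Priya, Ximena, and Yolanda are knaves" is false, as required.
Since Ximena is a knight, "Yolanda is a knave, and Caleb is a knight" needs to be True, which holds.
Yolanda is a knave, so "Rhea is a knight" must be false — and it is.

Rhea is a knave, Caleb is a knight, Priya is a knave, Ximena is a knight, and Yolanda is a knave.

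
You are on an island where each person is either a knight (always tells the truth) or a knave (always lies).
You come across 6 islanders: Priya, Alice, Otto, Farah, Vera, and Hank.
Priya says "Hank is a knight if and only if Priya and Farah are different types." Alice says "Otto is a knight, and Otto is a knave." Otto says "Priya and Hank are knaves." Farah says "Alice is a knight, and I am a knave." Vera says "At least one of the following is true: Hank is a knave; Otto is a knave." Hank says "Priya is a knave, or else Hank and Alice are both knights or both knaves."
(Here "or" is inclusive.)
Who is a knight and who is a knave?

Priya is a knave, Alice is a knave, Otto is a knave, Farah is a knave, Vera is a knight, and Hank is a knight.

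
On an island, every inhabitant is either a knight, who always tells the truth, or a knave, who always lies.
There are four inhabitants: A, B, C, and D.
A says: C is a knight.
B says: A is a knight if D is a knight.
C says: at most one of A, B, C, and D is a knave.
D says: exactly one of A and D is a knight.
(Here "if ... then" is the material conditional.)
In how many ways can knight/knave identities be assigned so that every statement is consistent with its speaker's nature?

2

Consistent assignments:
  A=knave, B=knight, C=knave, D=knave
  A=knave, B=knave, C=knave, D=knight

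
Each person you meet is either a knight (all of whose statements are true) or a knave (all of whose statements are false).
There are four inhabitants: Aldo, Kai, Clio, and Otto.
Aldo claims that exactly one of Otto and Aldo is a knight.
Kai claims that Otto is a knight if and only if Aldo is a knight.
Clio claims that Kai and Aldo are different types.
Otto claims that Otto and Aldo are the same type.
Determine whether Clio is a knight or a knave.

Clio is a knight.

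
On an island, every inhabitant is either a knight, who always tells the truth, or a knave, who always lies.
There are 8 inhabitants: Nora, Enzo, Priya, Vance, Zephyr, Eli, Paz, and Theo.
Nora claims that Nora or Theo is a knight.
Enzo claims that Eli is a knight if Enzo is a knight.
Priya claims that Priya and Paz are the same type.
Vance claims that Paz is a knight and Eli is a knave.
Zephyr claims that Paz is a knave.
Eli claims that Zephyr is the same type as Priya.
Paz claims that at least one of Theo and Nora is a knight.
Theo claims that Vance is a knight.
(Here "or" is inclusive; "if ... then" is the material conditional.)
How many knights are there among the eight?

4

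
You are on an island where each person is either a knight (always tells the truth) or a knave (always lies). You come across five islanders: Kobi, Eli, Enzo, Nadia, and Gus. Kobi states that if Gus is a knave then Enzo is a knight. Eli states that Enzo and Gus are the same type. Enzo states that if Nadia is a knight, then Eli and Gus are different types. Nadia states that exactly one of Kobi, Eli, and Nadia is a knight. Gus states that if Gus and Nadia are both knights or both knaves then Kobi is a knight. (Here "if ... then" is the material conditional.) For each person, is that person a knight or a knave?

Kobi is a knight, Eli is a knight, Enzo is a knight, Nadia is a knave, and Gus is a knight.

Since Kobi is a knight, "if Gus is a knave then Enzo is a knight" needs to be True, which holds.
Eli is a knight; "Enzo and Gus are the same type" is True, as required.
Since Enzo is a knight, "if Nadia is a knight, then Eli and Gus are different types" needs to be True, which holds.
Nadia is a knave, so "exactly one of Kobi, Eli, and Nadia is a knight" must be False — and it is.
Since Gus is a knight, "if Gus and Nadia are both knights or both knaves then Kobi is a knight" needs to be True, which holds.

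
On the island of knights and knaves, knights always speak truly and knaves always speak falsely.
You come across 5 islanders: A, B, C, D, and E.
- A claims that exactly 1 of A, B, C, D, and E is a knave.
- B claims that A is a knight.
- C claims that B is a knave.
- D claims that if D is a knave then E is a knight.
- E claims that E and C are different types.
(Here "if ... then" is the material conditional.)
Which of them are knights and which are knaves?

A is a knight, and the claim "exactly 1 of A, B, C, D, and E is a knave" is indeed True.
B is a knight; "A is a knight" is True, as required.
C is a knave, and the claim "B is a knave" is indeed false.
D (knight): "if D is a knave then E is a knight" — True. ✓
E is a knight; "E and C are different types" is True, as required.

A is a knight, B is a knight, C is a knave, D is a knight, and E is a knight.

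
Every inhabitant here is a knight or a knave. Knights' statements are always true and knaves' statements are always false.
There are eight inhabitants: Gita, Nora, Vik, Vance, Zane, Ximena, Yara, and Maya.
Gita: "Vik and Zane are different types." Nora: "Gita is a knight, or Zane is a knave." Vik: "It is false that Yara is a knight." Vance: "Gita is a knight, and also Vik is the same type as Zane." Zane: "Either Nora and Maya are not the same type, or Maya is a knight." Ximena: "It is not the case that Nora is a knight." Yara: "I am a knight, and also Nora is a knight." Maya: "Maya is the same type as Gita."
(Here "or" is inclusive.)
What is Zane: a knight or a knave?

Zane is a knight.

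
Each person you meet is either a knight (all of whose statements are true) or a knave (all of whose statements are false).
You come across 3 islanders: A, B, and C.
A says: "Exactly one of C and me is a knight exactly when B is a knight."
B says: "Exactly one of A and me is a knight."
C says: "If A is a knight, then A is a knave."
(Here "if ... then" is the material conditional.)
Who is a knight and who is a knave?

A is a knave, B is a knave, and C is a knight.

Suppose A is a knight. Then A's statement "exactly one of C and me is a knight exactly when B is a knight" would have to be true. Checking the 4 ways to assign the others, none is consistent with every speaker.
(For instance, with B=knave, C=knight, B's claim "exactly one of A and me is a knight" comes out true where it would need to be false.)
So A must be a knave, making "exactly one of C and me is a knight exactly when B is a knight" false. Taking A=knave, B=knave, C=knight, each remaining statement checks out:
  B (knave): "exactly one of A and me is a knight" — false. ✓
  C (knight): "if A is a knight, then A is a knave" — true. ✓
This is the unique consistent assignment.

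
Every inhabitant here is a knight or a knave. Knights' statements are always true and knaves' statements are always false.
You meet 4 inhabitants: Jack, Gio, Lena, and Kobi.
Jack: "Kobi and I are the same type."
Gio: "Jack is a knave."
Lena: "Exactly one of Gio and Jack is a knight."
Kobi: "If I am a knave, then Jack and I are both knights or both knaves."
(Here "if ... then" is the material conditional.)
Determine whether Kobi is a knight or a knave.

Kobi is a knight.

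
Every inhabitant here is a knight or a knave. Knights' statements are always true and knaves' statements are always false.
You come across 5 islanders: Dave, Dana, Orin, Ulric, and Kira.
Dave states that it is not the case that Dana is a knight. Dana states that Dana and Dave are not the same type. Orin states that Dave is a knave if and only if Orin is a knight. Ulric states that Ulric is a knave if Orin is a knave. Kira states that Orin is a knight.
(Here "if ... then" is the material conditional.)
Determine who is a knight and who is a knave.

Since Dave is a knave, "it is not the case that Dana is a knight" needs to be false, which holds.
As a knight, Dana's statement "Dana and Dave are not the same type" should be True; it is.
Orin is a knight, and the claim "Dave is a knave if and only if Orin is a knight" is indeed True.
Ulric (knight): "Ulric is a knave if Orin is a knave" — True. ✓
Kira (knight): "Orin is a knight" — True. ✓

Knights: Dana, Orin, Ulric, and Kira. Knaves: Dave.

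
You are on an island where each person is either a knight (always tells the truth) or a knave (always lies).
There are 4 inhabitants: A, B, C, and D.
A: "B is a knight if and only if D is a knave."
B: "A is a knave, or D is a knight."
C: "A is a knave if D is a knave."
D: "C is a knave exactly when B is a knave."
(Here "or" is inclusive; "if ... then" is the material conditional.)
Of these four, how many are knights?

3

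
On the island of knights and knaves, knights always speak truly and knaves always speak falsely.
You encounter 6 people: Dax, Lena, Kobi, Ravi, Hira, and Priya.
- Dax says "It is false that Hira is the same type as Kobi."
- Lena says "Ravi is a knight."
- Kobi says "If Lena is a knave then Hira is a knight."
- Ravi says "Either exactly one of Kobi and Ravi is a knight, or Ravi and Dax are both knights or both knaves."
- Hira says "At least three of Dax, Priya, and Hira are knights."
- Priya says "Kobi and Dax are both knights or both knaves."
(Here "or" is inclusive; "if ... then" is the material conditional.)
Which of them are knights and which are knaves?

Dax is a knight, Lena is a knight, Kobi is a knight, Ravi is a knight, Hira is a knave, and Priya is a knight.

As a knight, Dax's statement "it is false that Hira is the same type as Kobi" should be true; it is.
Lena is a knight, so "Ravi is a knight" must be true — and it is.
Kobi is a knight, so "if Lena is a knave then Hira is a knight" must be true — and it is.
Ravi is a knight, so "either exactly one of Kobi and Ravi is a knight, or Ravi and Dax are both knights or both knaves" must be true — and it is.
Hira is a knave, and the claim "at least three of Dax, Priya, and Hira are knights" is indeed False.
Priya is a knight; "Kobi and Dax are both knights or both knaves" is true, as required.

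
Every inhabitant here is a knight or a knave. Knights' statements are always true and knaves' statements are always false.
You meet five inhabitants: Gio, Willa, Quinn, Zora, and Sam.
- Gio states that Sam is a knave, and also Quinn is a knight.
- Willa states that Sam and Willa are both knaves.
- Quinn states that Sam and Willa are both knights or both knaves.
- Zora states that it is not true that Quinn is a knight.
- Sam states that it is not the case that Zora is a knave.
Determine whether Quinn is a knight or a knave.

Quinn is a knave.

Consistent assignments: {Gio=knave, Willa=knave, Quinn=knave, Zora=knight, Sam=knight}
In every consistent assignment, Quinn is a knave.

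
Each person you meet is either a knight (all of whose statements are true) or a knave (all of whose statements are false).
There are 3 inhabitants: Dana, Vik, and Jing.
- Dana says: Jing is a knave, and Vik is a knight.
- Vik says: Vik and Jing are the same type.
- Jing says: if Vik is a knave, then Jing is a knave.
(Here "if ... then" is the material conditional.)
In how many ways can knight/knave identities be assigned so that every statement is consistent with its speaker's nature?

1

Consistent assignments:
  Dana=knave, Vik=knight, Jing=knight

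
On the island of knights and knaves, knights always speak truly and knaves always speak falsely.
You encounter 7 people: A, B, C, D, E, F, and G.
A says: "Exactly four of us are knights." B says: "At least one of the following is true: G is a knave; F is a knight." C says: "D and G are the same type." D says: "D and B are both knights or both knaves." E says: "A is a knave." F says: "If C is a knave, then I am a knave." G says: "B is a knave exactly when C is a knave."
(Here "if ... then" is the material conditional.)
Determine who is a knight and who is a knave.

A is a knave, and the claim "exactly four of us are knights" is indeed false.
B is a knight; "at least one of the following is true: G is a knave; F is a knight" is true, as required.
As a knight, C's statement "D and G are the same type" should be true; it is.
D (knight): "D and B are both knights or both knaves" — true. ✓
E is a knight, so "A is a knave" must be true — and it is.
F (knight): "if C is a knave, then I am a knave" — true. ✓
G (knight): "B is a knave exactly when C is a knave" — true. ✓

Knights: B, C, D, E, F, and G. Knaves: A.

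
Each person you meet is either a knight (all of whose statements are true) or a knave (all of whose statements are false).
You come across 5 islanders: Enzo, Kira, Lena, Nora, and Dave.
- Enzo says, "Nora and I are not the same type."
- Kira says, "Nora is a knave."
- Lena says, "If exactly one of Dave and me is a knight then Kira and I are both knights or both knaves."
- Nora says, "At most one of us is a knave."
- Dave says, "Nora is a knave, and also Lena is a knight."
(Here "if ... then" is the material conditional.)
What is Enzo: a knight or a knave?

Consistent assignments: {Enzo=knave, Kira=knight, Lena=knight, Nora=knave, Dave=knight}
In every consistent assignment, Enzo is a knave.

Enzo is a knave.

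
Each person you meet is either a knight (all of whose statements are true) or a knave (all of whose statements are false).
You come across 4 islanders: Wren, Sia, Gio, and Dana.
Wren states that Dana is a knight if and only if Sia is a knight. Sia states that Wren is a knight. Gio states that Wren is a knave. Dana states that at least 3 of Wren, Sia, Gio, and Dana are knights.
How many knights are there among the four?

The unique consistent assignment is Wren=knight, Sia=knight, Gio=knave, Dana=knight.
That has 3 knights.

3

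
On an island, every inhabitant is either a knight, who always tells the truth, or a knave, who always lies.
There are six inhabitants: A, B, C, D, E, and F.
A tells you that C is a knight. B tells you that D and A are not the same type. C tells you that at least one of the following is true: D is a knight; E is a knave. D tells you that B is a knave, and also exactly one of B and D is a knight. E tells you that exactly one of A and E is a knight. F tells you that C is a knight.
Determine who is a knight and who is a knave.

A is a knave, B is a knave, C is a knave, D is a knave, E is a knight, and F is a knave.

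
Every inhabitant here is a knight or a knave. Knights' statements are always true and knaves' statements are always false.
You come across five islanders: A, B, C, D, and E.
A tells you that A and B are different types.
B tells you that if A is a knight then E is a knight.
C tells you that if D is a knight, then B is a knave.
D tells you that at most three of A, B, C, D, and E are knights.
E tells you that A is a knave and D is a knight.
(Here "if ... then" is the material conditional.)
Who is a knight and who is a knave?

Knights: A, C, and D. Knaves: B and E.

A is a knight, and the claim "A and B are different types" is indeed true.
B is a knave, and the claim "if A is a knight then E is a knight" is indeed false.
C is a knight, so "if D is a knight, then B is a knave" must be true — and it is.
D is a knight, and the claim "at most three of A, B, C, D, and E are knights" is indeed true.
As a knave, E's statement "A is a knave and D is a knight" should be false; it is.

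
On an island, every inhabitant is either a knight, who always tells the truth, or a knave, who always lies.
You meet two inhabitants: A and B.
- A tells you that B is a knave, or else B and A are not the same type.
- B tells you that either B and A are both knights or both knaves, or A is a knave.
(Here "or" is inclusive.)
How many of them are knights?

The unique consistent assignment is A=knight, B=knave.
That has 1 knight.

1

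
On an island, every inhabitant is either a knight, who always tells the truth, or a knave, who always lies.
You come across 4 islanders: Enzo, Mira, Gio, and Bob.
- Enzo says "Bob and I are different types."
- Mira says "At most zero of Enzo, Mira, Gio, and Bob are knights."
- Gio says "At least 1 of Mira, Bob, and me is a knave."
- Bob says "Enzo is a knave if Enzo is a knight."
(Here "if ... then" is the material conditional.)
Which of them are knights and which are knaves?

Enzo is a knight; "Bob and I are different types" is True, as required.
Mira (knave): "at most zero of Enzo, Mira, Gio, and Bob are knights" — False. ✓
As a knight, Gio's statement "at least 1 of Mira, Bob, and me is a knave" should be True; it is.
Bob is a knave, so "Enzo is a knave if Enzo is a knight" must be False — and it is.

Enzo is a knight, Mira is a knave, Gio is a knight, and Bob is a knave.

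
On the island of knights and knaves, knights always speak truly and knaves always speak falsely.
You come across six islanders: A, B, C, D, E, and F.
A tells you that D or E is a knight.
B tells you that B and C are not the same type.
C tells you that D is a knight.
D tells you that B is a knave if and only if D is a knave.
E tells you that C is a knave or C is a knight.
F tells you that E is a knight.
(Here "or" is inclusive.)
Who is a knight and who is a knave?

Knights: A, B, E, and F. Knaves: C and D.

Since A is a knight, "D or E is a knight" needs to be true, which holds.
B (knight): "B and C are not the same type" — true. ✓
C is a knave; "D is a knight" is false, as required.
D is a knave, and the claim "B is a knave if and only if D is a knave" is indeed false.
E is a knight; "C is a knave or C is a knight" is true, as required.
Since F is a knight, "E is a knight" needs to be true, which holds.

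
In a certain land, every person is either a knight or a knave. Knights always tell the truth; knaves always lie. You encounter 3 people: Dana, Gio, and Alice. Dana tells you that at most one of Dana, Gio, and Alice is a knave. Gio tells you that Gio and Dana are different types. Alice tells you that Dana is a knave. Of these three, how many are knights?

The unique consistent assignment is Dana=knave, Gio=knave, Alice=knight.
That has 1 knight.

1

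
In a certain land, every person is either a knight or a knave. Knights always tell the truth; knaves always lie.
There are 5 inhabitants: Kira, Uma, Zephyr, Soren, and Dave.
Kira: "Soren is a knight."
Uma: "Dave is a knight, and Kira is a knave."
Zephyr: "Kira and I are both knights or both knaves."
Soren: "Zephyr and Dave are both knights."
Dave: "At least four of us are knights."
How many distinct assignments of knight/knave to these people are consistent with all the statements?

1

Consistent assignments:
  Kira=knight, Uma=knave, Zephyr=knight, Soren=knight, Dave=knight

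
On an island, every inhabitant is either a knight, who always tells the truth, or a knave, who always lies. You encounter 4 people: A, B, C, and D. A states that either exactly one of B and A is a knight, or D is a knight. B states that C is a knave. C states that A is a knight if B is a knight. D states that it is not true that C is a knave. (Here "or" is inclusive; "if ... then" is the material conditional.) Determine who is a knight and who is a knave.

A is a knight, B is a knave, C is a knight, and D is a knight.

A (knight): "either exactly one of B and A is a knight, or D is a knight" — true. ✓
B is a knave, so "C is a knave" must be False — and it is.
C is a knight, and the claim "A is a knight if B is a knight" is indeed true.
D is a knight, and the claim "it is not true that C is a knave" is indeed true.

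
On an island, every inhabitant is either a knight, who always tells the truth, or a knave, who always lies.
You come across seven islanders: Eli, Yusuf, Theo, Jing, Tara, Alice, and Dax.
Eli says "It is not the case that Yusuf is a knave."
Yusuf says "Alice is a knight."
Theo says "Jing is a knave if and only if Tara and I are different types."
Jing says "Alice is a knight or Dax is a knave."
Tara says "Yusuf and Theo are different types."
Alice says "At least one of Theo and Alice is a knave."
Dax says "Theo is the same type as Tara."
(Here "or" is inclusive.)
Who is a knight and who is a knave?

Eli is a knight, Yusuf is a knight, Theo is a knave, Jing is a knight, Tara is a knight, Alice is a knight, and Dax is a knave.

Eli (knight): "it is not the case that Yusuf is a knave" — true. ✓
Since Yusuf is a knight, "Alice is a knight" needs to be true, which holds.
Since Theo is a knave, "Jing is a knave if and only if Tara and I are different types" needs to be False, which holds.
As a knight, Jing's statement "Alice is a knight or Dax is a knave" should be true; it is.
Tara is a knight, so "Yusuf and Theo are different types" must be true — and it is.
As a knight, Alice's statement "at least one of Theo and Alice is a knave" should be true; it is.
Since Dax is a knave, "Theo is the same type as Tara" needs to be False, which holds.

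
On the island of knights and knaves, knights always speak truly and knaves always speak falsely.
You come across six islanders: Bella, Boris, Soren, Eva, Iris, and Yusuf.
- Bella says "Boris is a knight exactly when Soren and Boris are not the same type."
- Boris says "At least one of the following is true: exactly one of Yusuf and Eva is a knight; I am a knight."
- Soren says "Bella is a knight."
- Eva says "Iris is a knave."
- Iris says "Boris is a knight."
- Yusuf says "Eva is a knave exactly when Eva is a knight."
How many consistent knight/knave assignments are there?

0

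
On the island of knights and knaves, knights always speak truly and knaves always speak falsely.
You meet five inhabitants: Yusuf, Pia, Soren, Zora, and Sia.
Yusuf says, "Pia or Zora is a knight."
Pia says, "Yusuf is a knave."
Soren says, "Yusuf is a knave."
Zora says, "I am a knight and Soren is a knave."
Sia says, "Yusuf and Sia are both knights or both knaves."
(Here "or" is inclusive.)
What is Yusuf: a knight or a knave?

Yusuf is a knight.

Consistent assignments: {Yusuf=knight, Pia=knave, Soren=knave, Zora=knight, Sia=knight}; {Yusuf=knight, Pia=knave, Soren=knave, Zora=knight, Sia=knave}
In every consistent assignment, Yusuf is a knight.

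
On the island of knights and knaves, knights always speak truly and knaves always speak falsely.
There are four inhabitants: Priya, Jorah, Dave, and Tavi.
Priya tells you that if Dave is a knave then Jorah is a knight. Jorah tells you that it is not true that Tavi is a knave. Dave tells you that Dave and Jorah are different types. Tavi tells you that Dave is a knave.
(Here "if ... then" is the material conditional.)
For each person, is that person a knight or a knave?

Knights: Priya and Dave. Knaves: Jorah and Tavi.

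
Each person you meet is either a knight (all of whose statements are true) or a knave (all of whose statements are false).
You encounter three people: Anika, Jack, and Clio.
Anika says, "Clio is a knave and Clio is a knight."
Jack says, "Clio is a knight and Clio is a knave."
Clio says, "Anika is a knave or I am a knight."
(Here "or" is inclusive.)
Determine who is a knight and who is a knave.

Anika is a knave, Jack is a knave, and Clio is a knight.

Anika is a knave, so "Clio is a knave and Clio is a knight" must be false — and it is.
Since Jack is a knave, "Clio is a knight and Clio is a knave" needs to be false, which holds.
As a knight, Clio's statement "Anika is a knave or I am a knight" should be True; it is.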